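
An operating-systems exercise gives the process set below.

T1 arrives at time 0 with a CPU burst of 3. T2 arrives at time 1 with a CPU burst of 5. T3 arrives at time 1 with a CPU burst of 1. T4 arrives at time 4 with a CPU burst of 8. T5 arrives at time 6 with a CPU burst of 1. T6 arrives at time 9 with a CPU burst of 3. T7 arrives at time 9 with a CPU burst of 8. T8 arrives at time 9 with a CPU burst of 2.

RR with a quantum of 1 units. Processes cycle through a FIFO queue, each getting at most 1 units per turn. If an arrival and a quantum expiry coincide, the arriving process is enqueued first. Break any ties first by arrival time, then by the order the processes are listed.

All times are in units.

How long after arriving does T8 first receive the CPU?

4

Gantt: | T1 0-1 | T2 1-2 | T3 2-3 | T1 3-4 | T2 4-5 | T4 5-6 | T1 6-7 | T2 7-8 | T5 8-9 | T4 9-10 | T2 10-11 | T6 11-12 | T7 12-13 | T8 13-14 | T4 14-15 | T2 15-16 | T6 16-17 | T7 17-18 | T8 18-19 | T4 19-20 | T6 20-21 | T7 21-22 | T4 22-23 | T7 23-24 | T4 24-25 | T7 25-26 | T4 26-27 | T7 27-28 | T4 28-29 | T7 29-31 |
Completion: T1=7  T2=16  T3=3  T4=29  T5=9  T6=21  T7=31  T8=19
Turnaround (C−A): T1=7  T2=15  T3=2  T4=25  T5=3  T6=12  T7=22  T8=10
Response(T8) = first start − arrival = 13 − 9 = 4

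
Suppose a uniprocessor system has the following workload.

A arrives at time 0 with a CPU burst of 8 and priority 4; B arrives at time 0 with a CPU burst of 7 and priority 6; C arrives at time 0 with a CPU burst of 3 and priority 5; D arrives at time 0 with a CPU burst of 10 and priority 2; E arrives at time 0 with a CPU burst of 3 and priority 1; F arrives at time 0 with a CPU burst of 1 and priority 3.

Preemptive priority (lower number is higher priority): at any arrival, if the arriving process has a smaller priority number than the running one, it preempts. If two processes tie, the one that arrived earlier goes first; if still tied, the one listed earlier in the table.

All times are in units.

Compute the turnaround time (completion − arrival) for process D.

13

Timeline: | E 0-3 | D 3-13 | F 13-14 | A 14-22 | C 22-25 | B 25-32 |
Completion: A=22  B=32  C=25  D=13  E=3  F=14
Turnaround(D) = completion − arrival = 13 − 0 = 13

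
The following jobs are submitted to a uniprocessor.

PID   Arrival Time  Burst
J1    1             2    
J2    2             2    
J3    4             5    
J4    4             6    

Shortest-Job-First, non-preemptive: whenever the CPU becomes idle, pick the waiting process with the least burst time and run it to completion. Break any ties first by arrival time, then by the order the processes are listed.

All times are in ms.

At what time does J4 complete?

16

Schedule: | idle 0-1 | J1 1-3 | J2 3-5 | J3 5-10 | J4 10-16 |
Completion: J1=3  J2=5  J3=10  J4=16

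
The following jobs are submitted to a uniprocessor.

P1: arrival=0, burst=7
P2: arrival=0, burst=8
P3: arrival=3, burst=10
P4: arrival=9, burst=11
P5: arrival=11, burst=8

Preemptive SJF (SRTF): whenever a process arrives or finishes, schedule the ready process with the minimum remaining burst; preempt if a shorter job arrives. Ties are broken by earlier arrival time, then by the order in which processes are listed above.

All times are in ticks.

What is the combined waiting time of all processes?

55

Gantt: | P1 0-7 | P2 7-15 | P5 15-23 | P3 23-33 | P4 33-44 |
Completion: P1=7  P2=15  P3=33  P4=44  P5=23
Turnaround (C−A): P1=7  P2=15  P3=30  P4=35  P5=12
Waiting = turnaround − burst: P1=0, P2=7, P3=20, P4=24, P5=4
Total waiting = 0 + 7 + 20 + 24 + 4 = 55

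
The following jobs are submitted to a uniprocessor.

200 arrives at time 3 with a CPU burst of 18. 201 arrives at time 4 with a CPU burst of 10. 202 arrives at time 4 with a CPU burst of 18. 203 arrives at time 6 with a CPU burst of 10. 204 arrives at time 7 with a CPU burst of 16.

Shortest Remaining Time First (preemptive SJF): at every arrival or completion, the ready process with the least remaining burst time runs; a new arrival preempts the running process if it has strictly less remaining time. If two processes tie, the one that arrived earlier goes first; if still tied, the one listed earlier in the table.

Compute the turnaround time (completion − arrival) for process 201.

Schedule: | idle 0-3 | 200 3-4 | 201 4-14 | 203 14-24 | 204 24-40 | 200 40-57 | 202 57-75 |
Completion: 200=57  201=14  202=75  203=24  204=40
Turnaround(201) = completion − arrival = 14 − 4 = 10

10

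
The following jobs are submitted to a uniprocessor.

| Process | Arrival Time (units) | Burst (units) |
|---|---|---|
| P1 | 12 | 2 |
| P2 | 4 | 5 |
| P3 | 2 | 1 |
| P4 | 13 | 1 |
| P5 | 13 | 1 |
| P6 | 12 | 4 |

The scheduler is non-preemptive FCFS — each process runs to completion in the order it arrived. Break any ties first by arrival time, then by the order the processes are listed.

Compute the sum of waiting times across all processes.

Gantt: | idle 0-2 | P3 2-3 | idle 3-4 | P2 4-9 | idle 9-12 | P1 12-14 | P6 14-18 | P4 18-19 | P5 19-20 |
Completion: P1=14  P2=9  P3=3  P4=19  P5=20  P6=18
Turnaround (C−A): P1=2  P2=5  P3=1  P4=6  P5=7  P6=6
Waiting = turnaround − burst: P1=0, P2=0, P3=0, P4=5, P5=6, P6=2
Total waiting = 0 + 0 + 0 + 5 + 6 + 2 = 13

13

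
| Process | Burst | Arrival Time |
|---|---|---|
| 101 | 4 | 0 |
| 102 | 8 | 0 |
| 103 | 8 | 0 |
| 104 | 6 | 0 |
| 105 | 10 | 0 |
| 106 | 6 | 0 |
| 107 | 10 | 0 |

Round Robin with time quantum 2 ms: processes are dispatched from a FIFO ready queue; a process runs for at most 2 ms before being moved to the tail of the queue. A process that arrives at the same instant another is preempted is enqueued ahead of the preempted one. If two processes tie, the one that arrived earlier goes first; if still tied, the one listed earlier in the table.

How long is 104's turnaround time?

34

Schedule: | 101 0-2 | 102 2-4 | 103 4-6 | 104 6-8 | 105 8-10 | 106 10-12 | 107 12-14 | 101 14-16 | 102 16-18 | 103 18-20 | 104 20-22 | 105 22-24 | 106 24-26 | 107 26-28 | 102 28-30 | 103 30-32 | 104 32-34 | 105 34-36 | 106 36-38 | 107 38-40 | 102 40-42 | 103 42-44 | 105 44-46 | 107 46-48 | 105 48-50 | 107 50-52 |
Completion: 101=16  102=42  103=44  104=34  105=50  106=38  107=52
Turnaround(104) = completion − arrival = 34 − 0 = 34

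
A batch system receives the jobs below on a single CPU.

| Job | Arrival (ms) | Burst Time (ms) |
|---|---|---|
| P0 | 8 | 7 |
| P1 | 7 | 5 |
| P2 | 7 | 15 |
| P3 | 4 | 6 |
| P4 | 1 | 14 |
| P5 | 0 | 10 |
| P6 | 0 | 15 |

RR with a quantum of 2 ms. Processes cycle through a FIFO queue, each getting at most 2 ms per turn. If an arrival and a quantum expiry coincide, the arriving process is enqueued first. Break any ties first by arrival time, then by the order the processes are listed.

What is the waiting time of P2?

50

Timeline: | P5 0-2 | P6 2-4 | P4 4-6 | P5 6-8 | P3 8-10 | P6 10-12 | P4 12-14 | P1 14-16 | P2 16-18 | P0 18-20 | P5 20-22 | P3 22-24 | P6 24-26 | P4 26-28 | P1 28-30 | P2 30-32 | P0 32-34 | P5 34-36 | P3 36-38 | P6 38-40 | P4 40-42 | P1 42-43 | P2 43-45 | P0 45-47 | P5 47-49 | P6 49-51 | P4 51-53 | P2 53-55 | P0 55-56 | P6 56-58 | P4 58-60 | P2 60-62 | P6 62-64 | P4 64-66 | P2 66-68 | P6 68-69 | P2 69-72 |
Completion: P0=56  P1=43  P2=72  P3=38  P4=66  P5=49  P6=69
Turnaround (C−A): P0=48  P1=36  P2=65  P3=34  P4=65  P5=49  P6=69
Waiting(P2) = turnaround − burst = 65 − 15 = 50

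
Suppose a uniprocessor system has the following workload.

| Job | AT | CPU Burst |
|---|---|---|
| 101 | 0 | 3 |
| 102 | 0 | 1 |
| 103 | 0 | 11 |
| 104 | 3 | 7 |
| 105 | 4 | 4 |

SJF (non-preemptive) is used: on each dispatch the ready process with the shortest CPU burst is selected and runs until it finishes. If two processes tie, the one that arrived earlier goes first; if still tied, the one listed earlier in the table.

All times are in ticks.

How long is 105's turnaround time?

Timeline: | 102 0-1 | 101 1-4 | 105 4-8 | 104 8-15 | 103 15-26 |
Completion: 101=4  102=1  103=26  104=15  105=8
Turnaround (C−A): 101=4  102=1  103=26  104=12  105=4
Turnaround(105) = completion − arrival = 8 − 4 = 4

4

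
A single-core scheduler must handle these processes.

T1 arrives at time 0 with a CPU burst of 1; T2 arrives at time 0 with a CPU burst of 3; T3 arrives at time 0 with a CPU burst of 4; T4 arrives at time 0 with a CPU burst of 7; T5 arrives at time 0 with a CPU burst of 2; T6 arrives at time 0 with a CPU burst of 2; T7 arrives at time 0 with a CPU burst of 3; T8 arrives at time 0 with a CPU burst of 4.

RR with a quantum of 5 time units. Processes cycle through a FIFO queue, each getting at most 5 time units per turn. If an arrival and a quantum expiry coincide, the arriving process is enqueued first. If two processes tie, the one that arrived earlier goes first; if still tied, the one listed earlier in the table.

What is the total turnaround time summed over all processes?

Gantt: | T1 0-1 | T2 1-4 | T3 4-8 | T4 8-13 | T5 13-15 | T6 15-17 | T7 17-20 | T8 20-24 | T4 24-26 |
Completion: T1=1  T2=4  T3=8  T4=26  T5=15  T6=17  T7=20  T8=24
Turnaround = completion − arrival: T1=1, T2=4, T3=8, T4=26, T5=15, T6=17, T7=20, T8=24
Total turnaround = 1 + 4 + 8 + 26 + 15 + 17 + 20 + 24 = 115

115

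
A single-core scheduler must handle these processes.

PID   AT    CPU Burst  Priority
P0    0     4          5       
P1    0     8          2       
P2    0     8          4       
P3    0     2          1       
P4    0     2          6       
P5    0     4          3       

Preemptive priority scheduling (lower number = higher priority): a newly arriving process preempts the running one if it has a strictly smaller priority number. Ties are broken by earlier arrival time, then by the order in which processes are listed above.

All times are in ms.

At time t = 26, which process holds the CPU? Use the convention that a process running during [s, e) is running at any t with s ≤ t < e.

Gantt: | P3 0-2 | P1 2-10 | P5 10-14 | P2 14-22 | P0 22-26 | P4 26-28 |
Completion: P0=26  P1=10  P2=22  P3=2  P4=28  P5=14
Turnaround (C−A): P0=26  P1=10  P2=22  P3=2  P4=28  P5=14

P4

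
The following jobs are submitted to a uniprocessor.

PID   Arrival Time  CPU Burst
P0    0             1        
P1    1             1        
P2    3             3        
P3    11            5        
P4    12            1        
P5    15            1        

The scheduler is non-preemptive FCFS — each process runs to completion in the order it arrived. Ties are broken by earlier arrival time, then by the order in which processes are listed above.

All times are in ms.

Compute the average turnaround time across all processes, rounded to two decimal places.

Timeline: | P0 0-1 | P1 1-2 | idle 2-3 | P2 3-6 | idle 6-11 | P3 11-16 | P4 16-17 | P5 17-18 |
Completion: P0=1  P1=2  P2=6  P3=16  P4=17  P5=18
Turnaround times: P0=1, P1=1, P2=3, P3=5, P4=5, P5=3
Average turnaround = (1+1+3+5+5+3) / 6 = 18/6 = 3.00

3.00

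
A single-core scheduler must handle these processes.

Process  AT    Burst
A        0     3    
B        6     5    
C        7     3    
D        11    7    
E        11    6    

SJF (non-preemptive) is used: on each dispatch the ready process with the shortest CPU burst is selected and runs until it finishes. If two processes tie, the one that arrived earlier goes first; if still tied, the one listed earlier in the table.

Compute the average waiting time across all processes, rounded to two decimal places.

Gantt: | A 0-3 | idle 3-6 | B 6-11 | C 11-14 | E 14-20 | D 20-27 |
Completion: A=3  B=11  C=14  D=27  E=20
Waiting times: A=0, B=0, C=4, D=9, E=3
Average waiting = (0+0+4+9+3) / 5 = 16/5 = 3.20

3.20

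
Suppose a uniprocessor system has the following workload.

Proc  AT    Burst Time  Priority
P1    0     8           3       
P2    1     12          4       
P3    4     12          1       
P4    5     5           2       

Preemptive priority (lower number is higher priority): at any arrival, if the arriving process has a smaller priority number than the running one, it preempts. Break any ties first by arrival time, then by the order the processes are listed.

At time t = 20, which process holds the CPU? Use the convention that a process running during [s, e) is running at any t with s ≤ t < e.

P4

Gantt: | P1 0-4 | P3 4-16 | P4 16-21 | P1 21-25 | P2 25-37 |
Completion: P1=25  P2=37  P3=16  P4=21
Turnaround (C−A): P1=25  P2=36  P3=12  P4=16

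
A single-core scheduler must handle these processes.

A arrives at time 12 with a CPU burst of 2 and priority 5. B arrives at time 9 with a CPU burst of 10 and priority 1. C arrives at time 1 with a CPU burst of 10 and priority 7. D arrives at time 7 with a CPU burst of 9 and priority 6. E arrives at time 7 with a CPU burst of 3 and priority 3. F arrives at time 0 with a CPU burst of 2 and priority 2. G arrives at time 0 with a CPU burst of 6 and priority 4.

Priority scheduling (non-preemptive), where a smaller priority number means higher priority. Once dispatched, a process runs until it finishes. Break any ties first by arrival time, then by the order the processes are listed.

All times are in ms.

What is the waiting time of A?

9

Schedule: | F 0-2 | G 2-8 | E 8-11 | B 11-21 | A 21-23 | D 23-32 | C 32-42 |
Completion: A=23  B=21  C=42  D=32  E=11  F=2  G=8
Waiting(A) = turnaround − burst = 11 − 2 = 9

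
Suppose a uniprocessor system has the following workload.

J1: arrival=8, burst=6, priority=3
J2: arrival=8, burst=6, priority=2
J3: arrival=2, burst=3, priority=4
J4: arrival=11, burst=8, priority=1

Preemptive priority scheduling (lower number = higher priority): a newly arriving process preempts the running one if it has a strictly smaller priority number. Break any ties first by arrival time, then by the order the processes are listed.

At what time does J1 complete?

Gantt: | idle 0-2 | J3 2-5 | idle 5-8 | J2 8-11 | J4 11-19 | J2 19-22 | J1 22-28 |
Completion: J1=28  J2=22  J3=5  J4=19
Turnaround (C−A): J1=20  J2=14  J3=3  J4=8

28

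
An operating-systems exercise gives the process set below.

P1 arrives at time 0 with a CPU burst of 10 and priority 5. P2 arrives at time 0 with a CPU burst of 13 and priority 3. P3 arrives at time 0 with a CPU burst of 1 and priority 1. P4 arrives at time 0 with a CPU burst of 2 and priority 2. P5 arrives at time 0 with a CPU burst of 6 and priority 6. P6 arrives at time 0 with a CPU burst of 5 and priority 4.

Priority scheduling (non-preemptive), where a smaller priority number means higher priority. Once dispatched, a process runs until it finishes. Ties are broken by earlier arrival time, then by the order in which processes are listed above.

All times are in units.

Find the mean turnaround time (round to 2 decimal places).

18.17

Gantt: | P3 0-1 | P4 1-3 | P2 3-16 | P6 16-21 | P1 21-31 | P5 31-37 |
Completion: P1=31  P2=16  P3=1  P4=3  P5=37  P6=21
Turnaround (C−A): P1=31  P2=16  P3=1  P4=3  P5=37  P6=21
Turnaround times: P1=31, P2=16, P3=1, P4=3, P5=37, P6=21
Average turnaround = (31+16+1+3+37+21) / 6 = 109/6 = 18.17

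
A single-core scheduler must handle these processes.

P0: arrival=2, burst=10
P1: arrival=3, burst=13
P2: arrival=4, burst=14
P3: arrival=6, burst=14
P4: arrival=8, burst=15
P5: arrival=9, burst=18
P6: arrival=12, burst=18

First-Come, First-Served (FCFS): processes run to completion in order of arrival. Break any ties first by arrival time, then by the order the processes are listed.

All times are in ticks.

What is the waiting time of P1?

9

Timeline: | idle 0-2 | P0 2-12 | P1 12-25 | P2 25-39 | P3 39-53 | P4 53-68 | P5 68-86 | P6 86-104 |
Completion: P0=12  P1=25  P2=39  P3=53  P4=68  P5=86  P6=104
Waiting(P1) = turnaround − burst = 22 − 13 = 9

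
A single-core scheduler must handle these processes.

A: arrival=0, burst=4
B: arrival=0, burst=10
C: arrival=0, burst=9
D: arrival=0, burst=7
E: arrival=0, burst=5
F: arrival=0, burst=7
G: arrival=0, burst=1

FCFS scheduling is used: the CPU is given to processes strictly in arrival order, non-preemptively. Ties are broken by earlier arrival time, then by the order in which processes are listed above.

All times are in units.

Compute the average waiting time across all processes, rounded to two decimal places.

Gantt: | A 0-4 | B 4-14 | C 14-23 | D 23-30 | E 30-35 | F 35-42 | G 42-43 |
Completion: A=4  B=14  C=23  D=30  E=35  F=42  G=43
Waiting times: A=0, B=4, C=14, D=23, E=30, F=35, G=42
Average waiting = (0+4+14+23+30+35+42) / 7 = 148/7 = 21.14

21.14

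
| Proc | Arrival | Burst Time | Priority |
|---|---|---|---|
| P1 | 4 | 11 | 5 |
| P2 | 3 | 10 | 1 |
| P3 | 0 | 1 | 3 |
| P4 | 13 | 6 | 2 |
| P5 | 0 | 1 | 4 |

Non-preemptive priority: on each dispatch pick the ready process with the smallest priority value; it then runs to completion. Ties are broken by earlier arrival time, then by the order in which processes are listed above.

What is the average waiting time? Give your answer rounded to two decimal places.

Gantt: | P3 0-1 | P5 1-2 | idle 2-3 | P2 3-13 | P4 13-19 | P1 19-30 |
Completion: P1=30  P2=13  P3=1  P4=19  P5=2
Waiting times: P1=15, P2=0, P3=0, P4=0, P5=1
Average waiting = (15+0+0+0+1) / 5 = 16/5 = 3.20

3.20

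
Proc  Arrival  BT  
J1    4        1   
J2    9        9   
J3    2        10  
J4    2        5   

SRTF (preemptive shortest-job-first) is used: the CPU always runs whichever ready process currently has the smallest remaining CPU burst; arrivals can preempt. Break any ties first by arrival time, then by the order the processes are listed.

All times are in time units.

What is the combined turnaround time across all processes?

Timeline: | idle 0-2 | J4 2-4 | J1 4-5 | J4 5-8 | J3 8-18 | J2 18-27 |
Completion: J1=5  J2=27  J3=18  J4=8
Turnaround (C−A): J1=1  J2=18  J3=16  J4=6
Turnaround = completion − arrival: J1=1, J2=18, J3=16, J4=6
Total turnaround = 1 + 18 + 16 + 6 = 41

41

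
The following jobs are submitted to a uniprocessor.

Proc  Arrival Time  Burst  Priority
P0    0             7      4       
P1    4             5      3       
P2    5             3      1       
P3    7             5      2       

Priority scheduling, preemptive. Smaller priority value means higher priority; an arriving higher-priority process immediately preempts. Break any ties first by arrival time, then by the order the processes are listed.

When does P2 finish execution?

8

Timeline: | P0 0-4 | P1 4-5 | P2 5-8 | P3 8-13 | P1 13-17 | P0 17-20 |
Completion: P0=20  P1=17  P2=8  P3=13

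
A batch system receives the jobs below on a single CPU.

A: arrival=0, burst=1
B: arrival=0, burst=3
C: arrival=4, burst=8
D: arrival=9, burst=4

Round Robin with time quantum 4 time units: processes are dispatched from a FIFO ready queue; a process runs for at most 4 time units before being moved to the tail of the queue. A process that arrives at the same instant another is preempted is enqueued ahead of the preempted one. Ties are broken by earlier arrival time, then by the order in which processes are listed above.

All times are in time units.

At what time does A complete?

Schedule: | A 0-1 | B 1-4 | C 4-12 | D 12-16 |
Completion: A=1  B=4  C=12  D=16
Turnaround (C−A): A=1  B=4  C=8  D=7

1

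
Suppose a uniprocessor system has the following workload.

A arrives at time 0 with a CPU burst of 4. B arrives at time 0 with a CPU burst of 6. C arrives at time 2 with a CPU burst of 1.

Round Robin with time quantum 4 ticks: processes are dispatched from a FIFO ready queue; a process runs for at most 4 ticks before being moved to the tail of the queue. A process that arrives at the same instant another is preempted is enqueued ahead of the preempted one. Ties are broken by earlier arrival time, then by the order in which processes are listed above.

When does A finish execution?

4

Timeline: | A 0-4 | B 4-8 | C 8-9 | B 9-11 |
Completion: A=4  B=11  C=9
Turnaround (C−A): A=4  B=11  C=7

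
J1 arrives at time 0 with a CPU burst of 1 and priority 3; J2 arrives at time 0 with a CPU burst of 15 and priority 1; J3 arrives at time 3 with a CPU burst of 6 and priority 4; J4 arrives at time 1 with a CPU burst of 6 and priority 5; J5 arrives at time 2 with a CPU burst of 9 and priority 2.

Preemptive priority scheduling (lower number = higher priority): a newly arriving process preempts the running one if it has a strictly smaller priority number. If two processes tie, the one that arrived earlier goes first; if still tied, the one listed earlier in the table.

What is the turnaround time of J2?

Gantt: | J2 0-15 | J5 15-24 | J1 24-25 | J3 25-31 | J4 31-37 |
Completion: J1=25  J2=15  J3=31  J4=37  J5=24
Turnaround (C−A): J1=25  J2=15  J3=28  J4=36  J5=22
Turnaround(J2) = completion − arrival = 15 − 0 = 15

15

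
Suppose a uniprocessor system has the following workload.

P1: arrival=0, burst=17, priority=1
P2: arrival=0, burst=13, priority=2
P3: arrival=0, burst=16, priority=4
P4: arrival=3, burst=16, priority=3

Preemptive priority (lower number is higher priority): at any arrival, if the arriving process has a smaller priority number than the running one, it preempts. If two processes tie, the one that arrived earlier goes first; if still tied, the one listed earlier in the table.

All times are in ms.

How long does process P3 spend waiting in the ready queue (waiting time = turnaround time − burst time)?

46

Schedule: | P1 0-17 | P2 17-30 | P4 30-46 | P3 46-62 |
Completion: P1=17  P2=30  P3=62  P4=46
Waiting(P3) = turnaround − burst = 62 − 16 = 46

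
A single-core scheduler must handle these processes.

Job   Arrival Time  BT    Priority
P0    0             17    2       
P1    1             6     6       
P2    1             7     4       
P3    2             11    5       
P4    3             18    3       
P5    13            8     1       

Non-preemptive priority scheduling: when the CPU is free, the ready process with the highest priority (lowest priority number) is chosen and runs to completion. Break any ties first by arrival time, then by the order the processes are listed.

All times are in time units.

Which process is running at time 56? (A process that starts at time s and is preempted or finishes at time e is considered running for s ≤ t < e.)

Timeline: | P0 0-17 | P5 17-25 | P4 25-43 | P2 43-50 | P3 50-61 | P1 61-67 |
Completion: P0=17  P1=67  P2=50  P3=61  P4=43  P5=25
Turnaround (C−A): P0=17  P1=66  P2=49  P3=59  P4=40  P5=12

P3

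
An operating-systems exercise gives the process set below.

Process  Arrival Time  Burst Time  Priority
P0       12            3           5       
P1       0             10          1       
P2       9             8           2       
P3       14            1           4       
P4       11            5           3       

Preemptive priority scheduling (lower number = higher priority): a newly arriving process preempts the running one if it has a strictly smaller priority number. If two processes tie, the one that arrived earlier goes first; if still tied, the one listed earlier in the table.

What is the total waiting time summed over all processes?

29

Schedule: | P1 0-10 | P2 10-18 | P4 18-23 | P3 23-24 | P0 24-27 |
Completion: P0=27  P1=10  P2=18  P3=24  P4=23
Turnaround (C−A): P0=15  P1=10  P2=9  P3=10  P4=12
Waiting = turnaround − burst: P0=12, P1=0, P2=1, P3=9, P4=7
Total waiting = 12 + 0 + 1 + 9 + 7 = 29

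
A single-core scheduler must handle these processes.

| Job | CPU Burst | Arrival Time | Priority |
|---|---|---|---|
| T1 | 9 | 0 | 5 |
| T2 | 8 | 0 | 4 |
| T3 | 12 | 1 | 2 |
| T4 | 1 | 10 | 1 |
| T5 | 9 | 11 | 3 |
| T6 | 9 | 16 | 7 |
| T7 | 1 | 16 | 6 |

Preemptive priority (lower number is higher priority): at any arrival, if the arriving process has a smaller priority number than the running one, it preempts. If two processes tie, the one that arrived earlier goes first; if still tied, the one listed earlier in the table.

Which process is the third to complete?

T5

Gantt: | T2 0-1 | T3 1-10 | T4 10-11 | T3 11-14 | T5 14-23 | T2 23-30 | T1 30-39 | T7 39-40 | T6 40-49 |
Completion: T1=39  T2=30  T3=14  T4=11  T5=23  T6=49  T7=40
Turnaround (C−A): T1=39  T2=30  T3=13  T4=1  T5=12  T6=33  T7=24
Finish order: T4 → T3 → T5 → T2 → T1 → T7 → T6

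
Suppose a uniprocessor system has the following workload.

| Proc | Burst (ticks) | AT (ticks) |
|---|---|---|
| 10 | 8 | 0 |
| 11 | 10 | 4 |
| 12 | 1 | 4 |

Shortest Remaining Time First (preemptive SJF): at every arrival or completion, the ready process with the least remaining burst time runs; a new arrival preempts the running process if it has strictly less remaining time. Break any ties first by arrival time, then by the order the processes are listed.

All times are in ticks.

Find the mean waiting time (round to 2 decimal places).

2.00

Gantt: | 10 0-4 | 12 4-5 | 10 5-9 | 11 9-19 |
Completion: 10=9  11=19  12=5
Turnaround (C−A): 10=9  11=15  12=1
Waiting times: 10=1, 11=5, 12=0
Average waiting = (1+5+0) / 3 = 6/3 = 2.00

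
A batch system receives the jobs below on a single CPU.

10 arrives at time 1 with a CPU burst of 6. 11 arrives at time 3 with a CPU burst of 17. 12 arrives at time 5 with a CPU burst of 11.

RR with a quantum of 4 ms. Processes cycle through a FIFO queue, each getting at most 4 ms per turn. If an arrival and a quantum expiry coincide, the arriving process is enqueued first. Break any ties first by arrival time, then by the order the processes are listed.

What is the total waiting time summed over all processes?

Timeline: | idle 0-1 | 10 1-5 | 11 5-9 | 12 9-13 | 10 13-15 | 11 15-19 | 12 19-23 | 11 23-27 | 12 27-30 | 11 30-35 |
Completion: 10=15  11=35  12=30
Turnaround (C−A): 10=14  11=32  12=25
Waiting = turnaround − burst: 10=8, 11=15, 12=14
Total waiting = 8 + 15 + 14 = 37

37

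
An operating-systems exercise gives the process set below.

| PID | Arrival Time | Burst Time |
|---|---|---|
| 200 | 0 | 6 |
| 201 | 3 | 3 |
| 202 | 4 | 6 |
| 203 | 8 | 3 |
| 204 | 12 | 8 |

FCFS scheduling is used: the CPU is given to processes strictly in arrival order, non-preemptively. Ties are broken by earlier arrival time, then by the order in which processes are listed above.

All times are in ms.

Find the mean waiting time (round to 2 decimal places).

Gantt: | 200 0-6 | 201 6-9 | 202 9-15 | 203 15-18 | 204 18-26 |
Completion: 200=6  201=9  202=15  203=18  204=26
Turnaround (C−A): 200=6  201=6  202=11  203=10  204=14
Waiting times: 200=0, 201=3, 202=5, 203=7, 204=6
Average waiting = (0+3+5+7+6) / 5 = 21/5 = 4.20

4.20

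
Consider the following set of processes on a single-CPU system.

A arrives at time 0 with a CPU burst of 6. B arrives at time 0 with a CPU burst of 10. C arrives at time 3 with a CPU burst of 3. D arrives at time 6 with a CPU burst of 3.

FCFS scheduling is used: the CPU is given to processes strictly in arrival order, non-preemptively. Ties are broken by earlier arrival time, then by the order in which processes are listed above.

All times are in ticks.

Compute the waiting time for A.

Timeline: | A 0-6 | B 6-16 | C 16-19 | D 19-22 |
Completion: A=6  B=16  C=19  D=22
Turnaround (C−A): A=6  B=16  C=16  D=16
Waiting(A) = turnaround − burst = 6 − 6 = 0

0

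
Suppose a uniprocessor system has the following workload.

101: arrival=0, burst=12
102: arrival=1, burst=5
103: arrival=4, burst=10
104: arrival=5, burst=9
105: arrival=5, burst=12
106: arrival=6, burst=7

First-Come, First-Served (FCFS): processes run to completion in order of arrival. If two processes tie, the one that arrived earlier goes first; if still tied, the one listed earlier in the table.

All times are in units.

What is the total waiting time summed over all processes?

119

Gantt: | 101 0-12 | 102 12-17 | 103 17-27 | 104 27-36 | 105 36-48 | 106 48-55 |
Completion: 101=12  102=17  103=27  104=36  105=48  106=55
Turnaround (C−A): 101=12  102=16  103=23  104=31  105=43  106=49
Waiting = turnaround − burst: 101=0, 102=11, 103=13, 104=22, 105=31, 106=42
Total waiting = 0 + 11 + 13 + 22 + 31 + 42 = 119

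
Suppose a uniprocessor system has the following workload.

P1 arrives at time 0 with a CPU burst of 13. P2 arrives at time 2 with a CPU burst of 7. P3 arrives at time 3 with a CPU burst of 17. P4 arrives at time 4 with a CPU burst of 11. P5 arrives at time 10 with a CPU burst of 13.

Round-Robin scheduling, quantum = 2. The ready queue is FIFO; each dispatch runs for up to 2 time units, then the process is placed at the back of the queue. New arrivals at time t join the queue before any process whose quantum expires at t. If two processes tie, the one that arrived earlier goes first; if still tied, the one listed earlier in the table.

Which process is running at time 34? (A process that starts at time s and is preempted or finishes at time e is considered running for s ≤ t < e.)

Schedule: | P1 0-2 | P2 2-4 | P1 4-6 | P3 6-8 | P4 8-10 | P2 10-12 | P1 12-14 | P3 14-16 | P5 16-18 | P4 18-20 | P2 20-22 | P1 22-24 | P3 24-26 | P5 26-28 | P4 28-30 | P2 30-31 | P1 31-33 | P3 33-35 | P5 35-37 | P4 37-39 | P1 39-41 | P3 41-43 | P5 43-45 | P4 45-47 | P1 47-48 | P3 48-50 | P5 50-52 | P4 52-53 | P3 53-55 | P5 55-57 | P3 57-59 | P5 59-60 | P3 60-61 |
Completion: P1=48  P2=31  P3=61  P4=53  P5=60
Turnaround (C−A): P1=48  P2=29  P3=58  P4=49  P5=50

P3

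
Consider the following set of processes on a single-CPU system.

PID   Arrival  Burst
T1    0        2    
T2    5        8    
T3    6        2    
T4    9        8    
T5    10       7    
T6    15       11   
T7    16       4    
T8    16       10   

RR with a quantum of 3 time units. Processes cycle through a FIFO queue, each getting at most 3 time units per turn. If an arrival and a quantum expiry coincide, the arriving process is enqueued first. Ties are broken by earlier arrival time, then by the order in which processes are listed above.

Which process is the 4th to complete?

T7

Timeline: | T1 0-2 | idle 2-5 | T2 5-8 | T3 8-10 | T2 10-13 | T4 13-16 | T5 16-19 | T2 19-21 | T6 21-24 | T7 24-27 | T8 27-30 | T4 30-33 | T5 33-36 | T6 36-39 | T7 39-40 | T8 40-43 | T4 43-45 | T5 45-46 | T6 46-49 | T8 49-52 | T6 52-54 | T8 54-55 |
Completion: T1=2  T2=21  T3=10  T4=45  T5=46  T6=54  T7=40  T8=55
Finish order: T1 → T3 → T2 → T7 → T4 → T5 → T6 → T8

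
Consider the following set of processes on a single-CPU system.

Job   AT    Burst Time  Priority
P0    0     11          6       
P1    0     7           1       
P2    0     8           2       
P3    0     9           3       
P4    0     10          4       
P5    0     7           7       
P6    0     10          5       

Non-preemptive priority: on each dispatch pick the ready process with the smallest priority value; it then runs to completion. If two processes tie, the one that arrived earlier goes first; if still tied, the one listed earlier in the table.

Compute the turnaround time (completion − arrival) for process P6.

44

Gantt: | P1 0-7 | P2 7-15 | P3 15-24 | P4 24-34 | P6 34-44 | P0 44-55 | P5 55-62 |
Completion: P0=55  P1=7  P2=15  P3=24  P4=34  P5=62  P6=44
Turnaround (C−A): P0=55  P1=7  P2=15  P3=24  P4=34  P5=62  P6=44
Turnaround(P6) = completion − arrival = 44 − 0 = 44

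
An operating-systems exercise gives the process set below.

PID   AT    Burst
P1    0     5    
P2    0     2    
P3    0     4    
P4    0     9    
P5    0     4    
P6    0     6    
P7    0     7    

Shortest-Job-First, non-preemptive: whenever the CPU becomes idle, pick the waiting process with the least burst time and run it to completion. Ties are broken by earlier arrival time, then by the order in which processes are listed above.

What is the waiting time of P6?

Schedule: | P2 0-2 | P3 2-6 | P5 6-10 | P1 10-15 | P6 15-21 | P7 21-28 | P4 28-37 |
Completion: P1=15  P2=2  P3=6  P4=37  P5=10  P6=21  P7=28
Waiting(P6) = turnaround − burst = 21 − 6 = 15

15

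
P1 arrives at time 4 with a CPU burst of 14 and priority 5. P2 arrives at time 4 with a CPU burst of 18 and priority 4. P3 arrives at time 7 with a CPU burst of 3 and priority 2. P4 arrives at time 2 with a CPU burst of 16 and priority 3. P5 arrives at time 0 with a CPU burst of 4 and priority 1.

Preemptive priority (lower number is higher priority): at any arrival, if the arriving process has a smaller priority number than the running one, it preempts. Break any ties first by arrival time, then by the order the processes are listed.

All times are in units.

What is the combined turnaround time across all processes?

116

Timeline: | P5 0-4 | P4 4-7 | P3 7-10 | P4 10-23 | P2 23-41 | P1 41-55 |
Completion: P1=55  P2=41  P3=10  P4=23  P5=4
Turnaround = completion − arrival: P1=51, P2=37, P3=3, P4=21, P5=4
Total turnaround = 51 + 37 + 3 + 21 + 4 = 116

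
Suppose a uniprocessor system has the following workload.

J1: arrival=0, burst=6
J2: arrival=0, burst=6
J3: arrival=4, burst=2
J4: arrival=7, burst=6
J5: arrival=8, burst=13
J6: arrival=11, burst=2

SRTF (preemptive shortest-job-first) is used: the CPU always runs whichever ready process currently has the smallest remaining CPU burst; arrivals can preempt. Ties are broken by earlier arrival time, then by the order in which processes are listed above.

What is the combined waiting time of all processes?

Gantt: | J1 0-6 | J3 6-8 | J2 8-11 | J6 11-13 | J2 13-16 | J4 16-22 | J5 22-35 |
Completion: J1=6  J2=16  J3=8  J4=22  J5=35  J6=13
Waiting = turnaround − burst: J1=0, J2=10, J3=2, J4=9, J5=14, J6=0
Total waiting = 0 + 10 + 2 + 9 + 14 + 0 = 35

35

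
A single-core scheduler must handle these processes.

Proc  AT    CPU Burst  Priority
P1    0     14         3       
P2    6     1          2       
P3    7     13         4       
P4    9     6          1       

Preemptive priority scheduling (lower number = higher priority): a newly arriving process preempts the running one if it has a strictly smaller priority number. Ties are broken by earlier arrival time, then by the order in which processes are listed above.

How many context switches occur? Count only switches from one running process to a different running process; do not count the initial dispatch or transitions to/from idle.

5

Timeline: | P1 0-6 | P2 6-7 | P1 7-9 | P4 9-15 | P1 15-21 | P3 21-34 |
Completion: P1=21  P2=7  P3=34  P4=15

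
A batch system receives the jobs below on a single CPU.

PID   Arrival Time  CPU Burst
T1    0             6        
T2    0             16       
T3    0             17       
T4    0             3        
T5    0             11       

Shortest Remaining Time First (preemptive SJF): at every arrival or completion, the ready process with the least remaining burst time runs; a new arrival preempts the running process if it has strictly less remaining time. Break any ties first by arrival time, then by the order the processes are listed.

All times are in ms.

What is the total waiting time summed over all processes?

Timeline: | T4 0-3 | T1 3-9 | T5 9-20 | T2 20-36 | T3 36-53 |
Completion: T1=9  T2=36  T3=53  T4=3  T5=20
Turnaround (C−A): T1=9  T2=36  T3=53  T4=3  T5=20
Waiting = turnaround − burst: T1=3, T2=20, T3=36, T4=0, T5=9
Total waiting = 3 + 20 + 36 + 0 + 9 = 68

68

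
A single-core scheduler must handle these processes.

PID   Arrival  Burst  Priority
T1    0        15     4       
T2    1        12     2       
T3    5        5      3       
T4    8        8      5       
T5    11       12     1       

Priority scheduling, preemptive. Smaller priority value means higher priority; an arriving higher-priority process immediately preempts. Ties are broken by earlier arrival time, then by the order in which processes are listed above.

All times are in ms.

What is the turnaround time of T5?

Schedule: | T1 0-1 | T2 1-11 | T5 11-23 | T2 23-25 | T3 25-30 | T1 30-44 | T4 44-52 |
Completion: T1=44  T2=25  T3=30  T4=52  T5=23
Turnaround (C−A): T1=44  T2=24  T3=25  T4=44  T5=12
Turnaround(T5) = completion − arrival = 23 − 11 = 12

12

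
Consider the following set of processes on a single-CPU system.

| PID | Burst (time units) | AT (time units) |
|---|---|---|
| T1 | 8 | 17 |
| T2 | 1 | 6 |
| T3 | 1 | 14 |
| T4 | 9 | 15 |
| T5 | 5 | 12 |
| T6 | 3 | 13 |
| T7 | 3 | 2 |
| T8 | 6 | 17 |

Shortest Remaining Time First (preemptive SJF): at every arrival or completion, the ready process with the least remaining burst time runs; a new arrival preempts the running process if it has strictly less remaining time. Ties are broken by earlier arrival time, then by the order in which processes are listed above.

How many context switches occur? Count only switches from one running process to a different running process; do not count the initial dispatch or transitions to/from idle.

7

Schedule: | idle 0-2 | T7 2-5 | idle 5-6 | T2 6-7 | idle 7-12 | T5 12-13 | T6 13-14 | T3 14-15 | T6 15-17 | T5 17-21 | T8 21-27 | T1 27-35 | T4 35-44 |
Completion: T1=35  T2=7  T3=15  T4=44  T5=21  T6=17  T7=5  T8=27
Turnaround (C−A): T1=18  T2=1  T3=1  T4=29  T5=9  T6=4  T7=3  T8=10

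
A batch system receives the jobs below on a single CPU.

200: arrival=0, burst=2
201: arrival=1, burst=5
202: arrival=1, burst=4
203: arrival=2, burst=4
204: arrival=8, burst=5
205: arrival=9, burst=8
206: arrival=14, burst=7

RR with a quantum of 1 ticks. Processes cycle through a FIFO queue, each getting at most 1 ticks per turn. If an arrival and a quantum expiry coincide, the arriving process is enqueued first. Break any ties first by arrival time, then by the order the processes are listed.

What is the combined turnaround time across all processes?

117

Gantt: | 200 0-1 | 201 1-2 | 202 2-3 | 200 3-4 | 203 4-5 | 201 5-6 | 202 6-7 | 203 7-8 | 201 8-9 | 202 9-10 | 204 10-11 | 203 11-12 | 205 12-13 | 201 13-14 | 202 14-15 | 204 15-16 | 203 16-17 | 205 17-18 | 206 18-19 | 201 19-20 | 204 20-21 | 205 21-22 | 206 22-23 | 204 23-24 | 205 24-25 | 206 25-26 | 204 26-27 | 205 27-28 | 206 28-29 | 205 29-30 | 206 30-31 | 205 31-32 | 206 32-33 | 205 33-34 | 206 34-35 |
Completion: 200=4  201=20  202=15  203=17  204=27  205=34  206=35
Turnaround (C−A): 200=4  201=19  202=14  203=15  204=19  205=25  206=21
Turnaround = completion − arrival: 200=4, 201=19, 202=14, 203=15, 204=19, 205=25, 206=21
Total turnaround = 4 + 19 + 14 + 15 + 19 + 25 + 21 = 117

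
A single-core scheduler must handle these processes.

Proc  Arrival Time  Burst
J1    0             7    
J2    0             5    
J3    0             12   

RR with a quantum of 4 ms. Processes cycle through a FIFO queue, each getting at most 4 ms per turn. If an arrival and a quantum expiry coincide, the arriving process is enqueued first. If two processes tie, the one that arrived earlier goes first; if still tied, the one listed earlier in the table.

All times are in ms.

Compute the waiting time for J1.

8

Gantt: | J1 0-4 | J2 4-8 | J3 8-12 | J1 12-15 | J2 15-16 | J3 16-24 |
Completion: J1=15  J2=16  J3=24
Waiting(J1) = turnaround − burst = 15 − 7 = 8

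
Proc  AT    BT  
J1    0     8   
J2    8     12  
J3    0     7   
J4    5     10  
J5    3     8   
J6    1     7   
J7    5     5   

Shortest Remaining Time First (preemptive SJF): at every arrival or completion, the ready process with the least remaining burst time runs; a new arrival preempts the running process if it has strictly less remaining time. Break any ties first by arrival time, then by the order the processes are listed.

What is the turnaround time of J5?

32

Gantt: | J3 0-7 | J7 7-12 | J6 12-19 | J1 19-27 | J5 27-35 | J4 35-45 | J2 45-57 |
Completion: J1=27  J2=57  J3=7  J4=45  J5=35  J6=19  J7=12
Turnaround (C−A): J1=27  J2=49  J3=7  J4=40  J5=32  J6=18  J7=7
Turnaround(J5) = completion − arrival = 35 − 3 = 32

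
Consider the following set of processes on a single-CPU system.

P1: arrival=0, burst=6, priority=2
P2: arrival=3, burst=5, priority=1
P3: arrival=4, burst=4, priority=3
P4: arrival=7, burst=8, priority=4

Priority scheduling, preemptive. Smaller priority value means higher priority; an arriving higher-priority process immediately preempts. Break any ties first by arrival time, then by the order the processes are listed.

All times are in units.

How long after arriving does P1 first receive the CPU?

Schedule: | P1 0-3 | P2 3-8 | P1 8-11 | P3 11-15 | P4 15-23 |
Completion: P1=11  P2=8  P3=15  P4=23
Turnaround (C−A): P1=11  P2=5  P3=11  P4=16
Response(P1) = first start − arrival = 0 − 0 = 0

0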